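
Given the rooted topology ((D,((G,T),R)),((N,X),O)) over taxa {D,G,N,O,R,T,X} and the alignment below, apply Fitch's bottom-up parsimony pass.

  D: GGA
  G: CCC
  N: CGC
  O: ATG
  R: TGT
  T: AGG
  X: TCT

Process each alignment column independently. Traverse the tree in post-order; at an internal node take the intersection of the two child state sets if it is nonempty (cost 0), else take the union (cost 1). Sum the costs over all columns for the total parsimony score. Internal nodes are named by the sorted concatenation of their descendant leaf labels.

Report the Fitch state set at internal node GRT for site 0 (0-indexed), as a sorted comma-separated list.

A,C,T

site 0, node GT: G={C} ∪ T={A} → {A,C} (+1)
site 0, node GRT: GT={A,C} ∪ R={T} → {A,C,T} (+1)
site 0, node DGRT: D={G} ∪ GRT={A,C,T} → {A,C,G,T} (+1)
site 0, node NX: N={C} ∪ X={T} → {C,T} (+1)
site 0, node NOX: NX={C,T} ∪ O={A} → {A,C,T} (+1)
site 0, node DGNORTX: DGRT={A,C,G,T} ∩ NOX={A,C,T} → {A,C,T} (+0)
site 1, node GT: G={C} ∪ T={G} → {C,G} (+1)
site 1, node GRT: GT={C,G} ∩ R={G} → {G} (+0)
site 1, node DGRT: D={G} ∩ GRT={G} → {G} (+0)
site 1, node NX: N={G} ∪ X={C} → {C,G} (+1)
site 1, node NOX: NX={C,G} ∪ O={T} → {C,G,T} (+1)
site 1, node DGNORTX: DGRT={G} ∩ NOX={C,G,T} → {G} (+0)
site 2, node GT: G={C} ∪ T={G} → {C,G} (+1)
site 2, node GRT: GT={C,G} ∪ R={T} → {C,G,T} (+1)
site 2, node DGRT: D={A} ∪ GRT={C,G,T} → {A,C,G,T} (+1)
site 2, node NX: N={C} ∪ X={T} → {C,T} (+1)
site 2, node NOX: NX={C,T} ∪ O={G} → {C,G,T} (+1)
site 2, node DGNORTX: DGRT={A,C,G,T} ∩ NOX={C,G,T} → {C,G,T} (+0)
per-site changes: [5, 3, 5]; total = 13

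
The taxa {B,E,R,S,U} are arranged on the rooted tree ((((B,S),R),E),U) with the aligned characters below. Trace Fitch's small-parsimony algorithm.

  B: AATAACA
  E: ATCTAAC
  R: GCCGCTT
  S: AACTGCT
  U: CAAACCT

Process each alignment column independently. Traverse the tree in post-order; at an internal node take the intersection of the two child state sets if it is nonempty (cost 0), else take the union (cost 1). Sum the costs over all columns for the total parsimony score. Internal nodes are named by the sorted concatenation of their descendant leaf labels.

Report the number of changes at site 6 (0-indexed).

2

site 0, node BS: B={A} ∩ S={A} → {A} (+0)
site 0, node BRS: BS={A} ∪ R={G} → {A,G} (+1)
site 0, node BERS: BRS={A,G} ∩ E={A} → {A} (+0)
site 0, node BERSU: BERS={A} ∪ U={C} → {A,C} (+1)
site 1, node BS: B={A} ∩ S={A} → {A} (+0)
site 1, node BRS: BS={A} ∪ R={C} → {A,C} (+1)
site 1, node BERS: BRS={A,C} ∪ E={T} → {A,C,T} (+1)
site 1, node BERSU: BERS={A,C,T} ∩ U={A} → {A} (+0)
site 2, node BS: B={T} ∪ S={C} → {C,T} (+1)
site 2, node BRS: BS={C,T} ∩ R={C} → {C} (+0)
site 2, node BERS: BRS={C} ∩ E={C} → {C} (+0)
site 2, node BERSU: BERS={C} ∪ U={A} → {A,C} (+1)
site 3, node BS: B={A} ∪ S={T} → {A,T} (+1)
site 3, node BRS: BS={A,T} ∪ R={G} → {A,G,T} (+1)
site 3, node BERS: BRS={A,G,T} ∩ E={T} → {T} (+0)
site 3, node BERSU: BERS={T} ∪ U={A} → {A,T} (+1)
site 4, node BS: B={A} ∪ S={G} → {A,G} (+1)
site 4, node BRS: BS={A,G} ∪ R={C} → {A,C,G} (+1)
site 4, node BERS: BRS={A,C,G} ∩ E={A} → {A} (+0)
site 4, node BERSU: BERS={A} ∪ U={C} → {A,C} (+1)
site 5, node BS: B={C} ∩ S={C} → {C} (+0)
site 5, node BRS: BS={C} ∪ R={T} → {C,T} (+1)
site 5, node BERS: BRS={C,T} ∪ E={A} → {A,C,T} (+1)
site 5, node BERSU: BERS={A,C,T} ∩ U={C} → {C} (+0)
site 6, node BS: B={A} ∪ S={T} → {A,T} (+1)
site 6, node BRS: BS={A,T} ∩ R={T} → {T} (+0)
site 6, node BERS: BRS={T} ∪ E={C} → {C,T} (+1)
site 6, node BERSU: BERS={C,T} ∩ U={T} → {T} (+0)
per-site changes: [2, 2, 2, 3, 3, 2, 2]; total = 16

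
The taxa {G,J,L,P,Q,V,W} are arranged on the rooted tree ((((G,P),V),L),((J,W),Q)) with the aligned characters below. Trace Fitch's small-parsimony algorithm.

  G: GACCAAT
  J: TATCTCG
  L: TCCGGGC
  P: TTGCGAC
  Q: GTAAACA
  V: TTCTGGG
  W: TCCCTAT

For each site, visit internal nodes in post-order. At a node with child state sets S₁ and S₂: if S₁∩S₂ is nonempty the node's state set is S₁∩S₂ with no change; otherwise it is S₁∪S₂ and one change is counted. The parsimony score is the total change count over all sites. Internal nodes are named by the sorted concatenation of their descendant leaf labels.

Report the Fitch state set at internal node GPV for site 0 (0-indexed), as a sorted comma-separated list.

[col 0] GP: children G:{G}, P:{T} ∪→ {G,T}; cost 1
[col 0] GPV: children GP:{G,T}, V:{T} ∩→ {T}; cost 0
[col 0] GLPV: children GPV:{T}, L:{T} ∩→ {T}; cost 0
[col 0] JW: children J:{T}, W:{T} ∩→ {T}; cost 0
[col 0] JQW: children JW:{T}, Q:{G} ∪→ {G,T}; cost 1
[col 0] GJLPQVW: children GLPV:{T}, JQW:{G,T} ∩→ {T}; cost 0
[col 1] GP: children G:{A}, P:{T} ∪→ {A,T}; cost 1
[col 1] GPV: children GP:{A,T}, V:{T} ∩→ {T}; cost 0
[col 1] GLPV: children GPV:{T}, L:{C} ∪→ {C,T}; cost 1
[col 1] JW: children J:{A}, W:{C} ∪→ {A,C}; cost 1
[col 1] JQW: children JW:{A,C}, Q:{T} ∪→ {A,C,T}; cost 1
[col 1] GJLPQVW: children GLPV:{C,T}, JQW:{A,C,T} ∩→ {C,T}; cost 0
[col 2] GP: children G:{C}, P:{G} ∪→ {C,G}; cost 1
[col 2] GPV: children GP:{C,G}, V:{C} ∩→ {C}; cost 0
[col 2] GLPV: children GPV:{C}, L:{C} ∩→ {C}; cost 0
[col 2] JW: children J:{T}, W:{C} ∪→ {C,T}; cost 1
[col 2] JQW: children JW:{C,T}, Q:{A} ∪→ {A,C,T}; cost 1
[col 2] GJLPQVW: children GLPV:{C}, JQW:{A,C,T} ∩→ {C}; cost 0
[col 3] GP: children G:{C}, P:{C} ∩→ {C}; cost 0
[col 3] GPV: children GP:{C}, V:{T} ∪→ {C,T}; cost 1
[col 3] GLPV: children GPV:{C,T}, L:{G} ∪→ {C,G,T}; cost 1
[col 3] JW: children J:{C}, W:{C} ∩→ {C}; cost 0
[col 3] JQW: children JW:{C}, Q:{A} ∪→ {A,C}; cost 1
[col 3] GJLPQVW: children GLPV:{C,G,T}, JQW:{A,C} ∩→ {C}; cost 0
[col 4] GP: children G:{A}, P:{G} ∪→ {A,G}; cost 1
[col 4] GPV: children GP:{A,G}, V:{G} ∩→ {G}; cost 0
[col 4] GLPV: children GPV:{G}, L:{G} ∩→ {G}; cost 0
[col 4] JW: children J:{T}, W:{T} ∩→ {T}; cost 0
[col 4] JQW: children JW:{T}, Q:{A} ∪→ {A,T}; cost 1
[col 4] GJLPQVW: children GLPV:{G}, JQW:{A,T} ∪→ {A,G,T}; cost 1
[col 5] GP: children G:{A}, P:{A} ∩→ {A}; cost 0
[col 5] GPV: children GP:{A}, V:{G} ∪→ {A,G}; cost 1
[col 5] GLPV: children GPV:{A,G}, L:{G} ∩→ {G}; cost 0
[col 5] JW: children J:{C}, W:{A} ∪→ {A,C}; cost 1
[col 5] JQW: children JW:{A,C}, Q:{C} ∩→ {C}; cost 0
[col 5] GJLPQVW: children GLPV:{G}, JQW:{C} ∪→ {C,G}; cost 1
[col 6] GP: children G:{T}, P:{C} ∪→ {C,T}; cost 1
[col 6] GPV: children GP:{C,T}, V:{G} ∪→ {C,G,T}; cost 1
[col 6] GLPV: children GPV:{C,G,T}, L:{C} ∩→ {C}; cost 0
[col 6] JW: children J:{G}, W:{T} ∪→ {G,T}; cost 1
[col 6] JQW: children JW:{G,T}, Q:{A} ∪→ {A,G,T}; cost 1
[col 6] GJLPQVW: children GLPV:{C}, JQW:{A,G,T} ∪→ {A,C,G,T}; cost 1
per-site changes: [2, 4, 3, 3, 3, 3, 5]; total = 23

T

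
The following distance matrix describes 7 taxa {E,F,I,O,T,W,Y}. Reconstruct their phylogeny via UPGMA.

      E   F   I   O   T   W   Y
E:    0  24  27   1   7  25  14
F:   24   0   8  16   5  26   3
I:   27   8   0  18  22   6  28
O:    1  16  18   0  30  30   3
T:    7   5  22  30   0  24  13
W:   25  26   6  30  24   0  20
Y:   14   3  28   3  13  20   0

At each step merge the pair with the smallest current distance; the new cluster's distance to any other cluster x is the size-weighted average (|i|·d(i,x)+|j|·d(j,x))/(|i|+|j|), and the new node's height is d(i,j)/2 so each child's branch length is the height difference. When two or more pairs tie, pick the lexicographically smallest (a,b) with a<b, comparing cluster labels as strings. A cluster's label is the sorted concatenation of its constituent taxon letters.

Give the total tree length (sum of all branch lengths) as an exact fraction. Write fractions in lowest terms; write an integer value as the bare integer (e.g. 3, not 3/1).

step 1: merge (E,O) at d=1; branch lengths E→1/2, O→1/2; new cluster EO
  updated: d(EO,F)=20, d(EO,I)=45/2, d(EO,T)=37/2, d(EO,W)=55/2, d(EO,Y)=17/2
step 2: merge (F,Y) at d=3; branch lengths F→3/2, Y→3/2; new cluster FY
  updated: d(EO,FY)=57/4, d(FY,I)=18, d(FY,T)=9, d(FY,W)=23
step 3: merge (I,W) at d=6; branch lengths I→3, W→3; new cluster IW
  updated: d(EO,IW)=25, d(FY,IW)=41/2, d(IW,T)=23
step 4: merge (FY,T) at d=9; branch lengths FY→3, T→9/2; new cluster FTY
  updated: d(EO,FTY)=47/3, d(FTY,IW)=64/3
step 5: merge (EO,FTY) at d=47/3; branch lengths EO→22/3, FTY→10/3; new cluster EFOTY
  updated: d(EFOTY,IW)=114/5
step 6: merge (EFOTY,IW) at d=114/5; branch lengths EFOTY→107/30, IW→42/5; new cluster EFIOTWY
final tree: (((E:1/2,O:1/2):22/3,((F:3/2,Y:3/2):3,T:9/2):10/3):107/30,(I:3,W:3):42/5)
total length: 602/15

602/15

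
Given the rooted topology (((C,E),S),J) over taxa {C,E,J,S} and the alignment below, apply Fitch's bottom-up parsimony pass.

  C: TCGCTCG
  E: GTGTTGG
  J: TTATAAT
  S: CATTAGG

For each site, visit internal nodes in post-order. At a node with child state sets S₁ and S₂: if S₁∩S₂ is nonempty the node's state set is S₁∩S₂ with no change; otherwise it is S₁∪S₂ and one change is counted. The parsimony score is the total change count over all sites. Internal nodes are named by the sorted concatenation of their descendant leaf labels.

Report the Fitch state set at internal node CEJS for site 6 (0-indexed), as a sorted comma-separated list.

G,T

[col 0] CE: children C:{T}, E:{G} ∪→ {G,T}; cost 1
[col 0] CES: children CE:{G,T}, S:{C} ∪→ {C,G,T}; cost 1
[col 0] CEJS: children CES:{C,G,T}, J:{T} ∩→ {T}; cost 0
[col 1] CE: children C:{C}, E:{T} ∪→ {C,T}; cost 1
[col 1] CES: children CE:{C,T}, S:{A} ∪→ {A,C,T}; cost 1
[col 1] CEJS: children CES:{A,C,T}, J:{T} ∩→ {T}; cost 0
[col 2] CE: children C:{G}, E:{G} ∩→ {G}; cost 0
[col 2] CES: children CE:{G}, S:{T} ∪→ {G,T}; cost 1
[col 2] CEJS: children CES:{G,T}, J:{A} ∪→ {A,G,T}; cost 1
[col 3] CE: children C:{C}, E:{T} ∪→ {C,T}; cost 1
[col 3] CES: children CE:{C,T}, S:{T} ∩→ {T}; cost 0
[col 3] CEJS: children CES:{T}, J:{T} ∩→ {T}; cost 0
[col 4] CE: children C:{T}, E:{T} ∩→ {T}; cost 0
[col 4] CES: children CE:{T}, S:{A} ∪→ {A,T}; cost 1
[col 4] CEJS: children CES:{A,T}, J:{A} ∩→ {A}; cost 0
[col 5] CE: children C:{C}, E:{G} ∪→ {C,G}; cost 1
[col 5] CES: children CE:{C,G}, S:{G} ∩→ {G}; cost 0
[col 5] CEJS: children CES:{G}, J:{A} ∪→ {A,G}; cost 1
[col 6] CE: children C:{G}, E:{G} ∩→ {G}; cost 0
[col 6] CES: children CE:{G}, S:{G} ∩→ {G}; cost 0
[col 6] CEJS: children CES:{G}, J:{T} ∪→ {G,T}; cost 1
per-site changes: [2, 2, 2, 1, 1, 2, 1]; total = 11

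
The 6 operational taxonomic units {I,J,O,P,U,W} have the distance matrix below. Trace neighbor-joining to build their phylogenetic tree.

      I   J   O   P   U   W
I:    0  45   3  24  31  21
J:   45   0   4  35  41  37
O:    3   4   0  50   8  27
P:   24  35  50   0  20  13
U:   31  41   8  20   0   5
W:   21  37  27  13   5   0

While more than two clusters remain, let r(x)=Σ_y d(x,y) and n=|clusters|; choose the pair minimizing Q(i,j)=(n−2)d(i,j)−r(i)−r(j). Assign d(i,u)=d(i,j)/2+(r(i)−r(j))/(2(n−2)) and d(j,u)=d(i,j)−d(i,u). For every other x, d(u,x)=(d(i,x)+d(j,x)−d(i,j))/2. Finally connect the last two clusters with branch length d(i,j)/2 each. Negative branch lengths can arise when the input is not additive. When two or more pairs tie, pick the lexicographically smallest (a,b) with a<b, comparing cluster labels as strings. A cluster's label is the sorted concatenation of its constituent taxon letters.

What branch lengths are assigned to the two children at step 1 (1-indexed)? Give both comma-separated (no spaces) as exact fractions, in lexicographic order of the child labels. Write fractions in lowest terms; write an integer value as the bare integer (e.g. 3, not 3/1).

43/4,-27/4

1. join J+O (d=4, Q=-238) ⇒ JO; edges |J|=43/4, |O|=-27/4
  updated: d(I,JO)=22, d(JO,P)=81/2, d(JO,U)=45/2, d(JO,W)=30
2. join I+JO (d=22, Q=-147) ⇒ IJO; edges |I|=49/6, |JO|=83/6
  updated: d(IJO,P)=85/4, d(IJO,U)=63/4, d(IJO,W)=29/2
3. join IJO+P (d=85/4, Q=-253/4) ⇒ IJOP; edges |IJO|=159/16, |P|=181/16
  updated: d(IJOP,U)=29/4, d(IJOP,W)=25/8
4. join IJOP+U (d=29/4, Q=-123/8) ⇒ IJOPU; edges |IJOP|=43/16, |U|=73/16
  updated: d(IJOPU,W)=7/16
5. join IJOPU+W (d=7/16) ⇒ IJOPUW; edges |IJOPU|=7/32, |W|=7/32
final tree: ((((I:49/6,(J:43/4,O:-27/4):83/6):159/16,P:181/16):43/16,U:73/16):7/32,W:7/32)
total length: 879/16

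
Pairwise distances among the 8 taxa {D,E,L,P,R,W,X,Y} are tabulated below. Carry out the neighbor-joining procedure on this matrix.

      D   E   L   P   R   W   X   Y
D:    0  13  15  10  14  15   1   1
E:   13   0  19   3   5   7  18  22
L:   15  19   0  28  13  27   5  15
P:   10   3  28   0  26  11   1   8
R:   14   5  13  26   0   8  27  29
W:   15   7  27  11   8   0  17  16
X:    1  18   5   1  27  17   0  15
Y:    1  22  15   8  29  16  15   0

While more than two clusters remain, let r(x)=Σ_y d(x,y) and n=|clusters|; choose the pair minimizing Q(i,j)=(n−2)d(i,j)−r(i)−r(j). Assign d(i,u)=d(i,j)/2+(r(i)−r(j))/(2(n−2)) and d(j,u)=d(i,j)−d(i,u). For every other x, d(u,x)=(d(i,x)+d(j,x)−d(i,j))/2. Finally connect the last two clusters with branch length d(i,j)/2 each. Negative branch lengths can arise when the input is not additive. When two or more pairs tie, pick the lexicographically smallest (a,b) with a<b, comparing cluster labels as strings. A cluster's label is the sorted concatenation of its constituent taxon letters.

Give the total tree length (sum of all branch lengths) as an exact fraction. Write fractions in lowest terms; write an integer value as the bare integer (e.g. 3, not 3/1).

iteration 1: select E,R (d=5, Q=-179); attach at lengths (-5/12, 65/12); label the merged cluster ER
  updated: d(D,ER)=11, d(ER,L)=27/2, d(ER,P)=12, d(ER,W)=5, d(ER,X)=20, d(ER,Y)=23
iteration 2: select ER,W (d=5, Q=-301/2); attach at lengths (37/20, 63/20); label the merged cluster ERW
  updated: d(D,ERW)=21/2, d(ERW,L)=71/4, d(ERW,P)=9, d(ERW,X)=16, d(ERW,Y)=17
iteration 3: select L,X (d=5, Q=-395/4); attach at lengths (251/32, -91/32); label the merged cluster LX
  updated: d(D,LX)=11/2, d(ERW,LX)=115/8, d(LX,P)=12, d(LX,Y)=25/2
iteration 4: select ERW,P (d=9, Q=-503/8); attach at lengths (311/48, 121/48); label the merged cluster EPRW
  updated: d(D,EPRW)=23/4, d(EPRW,LX)=139/16, d(EPRW,Y)=8
iteration 5: select D,Y (d=1, Q=-127/4); attach at lengths (-29/16, 45/16); label the merged cluster DY
  updated: d(DY,EPRW)=51/8, d(DY,LX)=17/2
iteration 6: select DY,EPRW (d=51/8, Q=-377/16); attach at lengths (99/32, 105/32); label the merged cluster DEPRWY
  updated: d(DEPRWY,LX)=173/32
iteration 7: select DEPRWY,LX (d=173/32); attach at lengths (173/64, 173/64); label the merged cluster DELPRWXY
final tree: (((D:-29/16,Y:45/16):99/32,(((E:-5/12,R:65/12):37/20,W:63/20):311/48,P:121/48):105/32):173/64,(L:251/32,X:-91/32):173/64)
total length: 1177/32

1177/32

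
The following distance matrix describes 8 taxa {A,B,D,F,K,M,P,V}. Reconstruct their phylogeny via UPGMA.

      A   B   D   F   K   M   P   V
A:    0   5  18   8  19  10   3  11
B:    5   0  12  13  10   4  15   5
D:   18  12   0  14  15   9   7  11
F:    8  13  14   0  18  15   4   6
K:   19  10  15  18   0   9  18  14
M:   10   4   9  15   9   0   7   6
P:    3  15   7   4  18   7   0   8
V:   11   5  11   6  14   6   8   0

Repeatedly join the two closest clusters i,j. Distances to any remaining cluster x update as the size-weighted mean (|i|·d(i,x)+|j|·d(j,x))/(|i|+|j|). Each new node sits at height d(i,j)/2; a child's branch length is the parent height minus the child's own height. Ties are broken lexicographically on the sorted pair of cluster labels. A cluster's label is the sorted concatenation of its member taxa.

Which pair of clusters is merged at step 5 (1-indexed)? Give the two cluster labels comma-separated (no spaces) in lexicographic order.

AFP,BMV

iteration 1: select A,P (d=3); attach at lengths (3/2, 3/2); label the merged cluster AP
  updated: d(AP,B)=10, d(AP,D)=25/2, d(AP,F)=6, d(AP,K)=37/2, d(AP,M)=17/2, d(AP,V)=19/2
iteration 2: select B,M (d=4); attach at lengths (2, 2); label the merged cluster BM
  updated: d(AP,BM)=37/4, d(BM,D)=21/2, d(BM,F)=14, d(BM,K)=19/2, d(BM,V)=11/2
iteration 3: select BM,V (d=11/2); attach at lengths (3/4, 11/4); label the merged cluster BMV
  updated: d(AP,BMV)=28/3, d(BMV,D)=32/3, d(BMV,F)=34/3, d(BMV,K)=11
iteration 4: select AP,F (d=6); attach at lengths (3/2, 3); label the merged cluster AFP
  updated: d(AFP,BMV)=10, d(AFP,D)=13, d(AFP,K)=55/3
iteration 5: select AFP,BMV (d=10); attach at lengths (2, 9/4); label the merged cluster ABFMPV
  updated: d(ABFMPV,D)=71/6, d(ABFMPV,K)=44/3
iteration 6: select ABFMPV,D (d=71/6); attach at lengths (11/12, 71/12); label the merged cluster ABDFMPV
  updated: d(ABDFMPV,K)=103/7
iteration 7: select ABDFMPV,K (d=103/7); attach at lengths (121/84, 103/14); label the merged cluster ABDFKMPV
final tree: (((((A:3/2,P:3/2):3/2,F:3):2,((B:2,M:2):3/4,V:11/4):9/4):11/12,D:71/12):121/84,K:103/14)
total length: 1465/42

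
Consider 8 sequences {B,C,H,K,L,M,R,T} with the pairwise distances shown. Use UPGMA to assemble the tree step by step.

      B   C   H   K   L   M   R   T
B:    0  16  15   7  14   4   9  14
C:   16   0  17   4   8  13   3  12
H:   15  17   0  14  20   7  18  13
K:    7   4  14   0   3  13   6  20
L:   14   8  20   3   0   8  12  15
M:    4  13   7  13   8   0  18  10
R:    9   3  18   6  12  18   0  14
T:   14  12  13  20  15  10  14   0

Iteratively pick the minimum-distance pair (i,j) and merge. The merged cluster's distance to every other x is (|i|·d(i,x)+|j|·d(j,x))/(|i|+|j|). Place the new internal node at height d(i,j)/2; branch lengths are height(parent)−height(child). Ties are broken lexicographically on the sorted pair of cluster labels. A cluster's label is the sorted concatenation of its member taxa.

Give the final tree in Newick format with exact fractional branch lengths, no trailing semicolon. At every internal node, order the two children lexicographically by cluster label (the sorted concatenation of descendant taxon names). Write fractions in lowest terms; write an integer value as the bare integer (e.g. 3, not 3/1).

iteration 1: select C,R (d=3); attach at lengths (3/2, 3/2); label the merged cluster CR
  updated: d(B,CR)=25/2, d(CR,H)=35/2, d(CR,K)=5, d(CR,L)=10, d(CR,M)=31/2, d(CR,T)=13
iteration 2: select K,L (d=3); attach at lengths (3/2, 3/2); label the merged cluster KL
  updated: d(B,KL)=21/2, d(CR,KL)=15/2, d(H,KL)=17, d(KL,M)=21/2, d(KL,T)=35/2
iteration 3: select B,M (d=4); attach at lengths (2, 2); label the merged cluster BM
  updated: d(BM,CR)=14, d(BM,H)=11, d(BM,KL)=21/2, d(BM,T)=12
iteration 4: select CR,KL (d=15/2); attach at lengths (9/4, 9/4); label the merged cluster CKLR
  updated: d(BM,CKLR)=49/4, d(CKLR,H)=69/4, d(CKLR,T)=61/4
iteration 5: select BM,H (d=11); attach at lengths (7/2, 11/2); label the merged cluster BHM
  updated: d(BHM,CKLR)=167/12, d(BHM,T)=37/3
iteration 6: select BHM,T (d=37/3); attach at lengths (2/3, 37/6); label the merged cluster BHMT
  updated: d(BHMT,CKLR)=57/4
iteration 7: select BHMT,CKLR (d=57/4); attach at lengths (23/24, 27/8); label the merged cluster BCHKLMRT
final tree: ((((B:2,M:2):7/2,H:11/2):2/3,T:37/6):23/24,((C:3/2,R:3/2):9/4,(K:3/2,L:3/2):9/4):27/8)
total length: 104/3

((((B:2,M:2):7/2,H:11/2):2/3,T:37/6):23/24,((C:3/2,R:3/2):9/4,(K:3/2,L:3/2):9/4):27/8)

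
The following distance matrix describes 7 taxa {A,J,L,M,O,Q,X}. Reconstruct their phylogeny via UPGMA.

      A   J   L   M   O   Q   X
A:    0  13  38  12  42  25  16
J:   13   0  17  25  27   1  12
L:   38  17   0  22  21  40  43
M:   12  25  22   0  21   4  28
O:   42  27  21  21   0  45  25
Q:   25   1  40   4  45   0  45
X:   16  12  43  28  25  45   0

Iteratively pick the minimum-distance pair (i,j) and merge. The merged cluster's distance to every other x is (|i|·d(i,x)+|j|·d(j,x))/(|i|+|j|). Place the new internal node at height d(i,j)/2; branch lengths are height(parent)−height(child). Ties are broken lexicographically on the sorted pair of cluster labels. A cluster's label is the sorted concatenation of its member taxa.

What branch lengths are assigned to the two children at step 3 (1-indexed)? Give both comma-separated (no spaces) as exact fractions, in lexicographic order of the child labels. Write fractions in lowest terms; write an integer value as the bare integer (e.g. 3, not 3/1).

iteration 1: select J,Q (d=1); attach at lengths (1/2, 1/2); label the merged cluster JQ
  updated: d(A,JQ)=19, d(JQ,L)=57/2, d(JQ,M)=29/2, d(JQ,O)=36, d(JQ,X)=57/2
iteration 2: select A,M (d=12); attach at lengths (6, 6); label the merged cluster AM
  updated: d(AM,JQ)=67/4, d(AM,L)=30, d(AM,O)=63/2, d(AM,X)=22
iteration 3: select AM,JQ (d=67/4); attach at lengths (19/8, 63/8); label the merged cluster AJMQ
  updated: d(AJMQ,L)=117/4, d(AJMQ,O)=135/4, d(AJMQ,X)=101/4
iteration 4: select L,O (d=21); attach at lengths (21/2, 21/2); label the merged cluster LO
  updated: d(AJMQ,LO)=63/2, d(LO,X)=34
iteration 5: select AJMQ,X (d=101/4); attach at lengths (17/4, 101/8); label the merged cluster AJMQX
  updated: d(AJMQX,LO)=32
iteration 6: select AJMQX,LO (d=32); attach at lengths (27/8, 11/2); label the merged cluster AJLMOQX
final tree: ((((A:6,M:6):19/8,(J:1/2,Q:1/2):63/8):17/4,X:101/8):27/8,(L:21/2,O:21/2):11/2)
total length: 70

19/8,63/8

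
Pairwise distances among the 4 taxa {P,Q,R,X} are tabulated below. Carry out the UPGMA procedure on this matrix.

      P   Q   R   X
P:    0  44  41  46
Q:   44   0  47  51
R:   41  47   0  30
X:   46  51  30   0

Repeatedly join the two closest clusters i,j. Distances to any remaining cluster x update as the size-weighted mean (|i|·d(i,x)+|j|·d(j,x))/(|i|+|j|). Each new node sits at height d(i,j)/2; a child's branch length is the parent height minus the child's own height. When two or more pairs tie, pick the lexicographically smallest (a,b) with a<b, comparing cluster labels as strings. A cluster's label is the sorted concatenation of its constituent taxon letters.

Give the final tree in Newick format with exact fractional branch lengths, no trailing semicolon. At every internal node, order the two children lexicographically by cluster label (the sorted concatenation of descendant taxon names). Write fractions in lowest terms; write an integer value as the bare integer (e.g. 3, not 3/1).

step 1: merge (R,X) at d=30; branch lengths R→15, X→15; new cluster RX
  updated: d(P,RX)=87/2, d(Q,RX)=49
step 2: merge (P,RX) at d=87/2; branch lengths P→87/4, RX→27/4; new cluster PRX
  updated: d(PRX,Q)=142/3
step 3: merge (PRX,Q) at d=142/3; branch lengths PRX→23/12, Q→71/3; new cluster PQRX
final tree: ((P:87/4,(R:15,X:15):27/4):23/12,Q:71/3)
total length: 1009/12

((P:87/4,(R:15,X:15):27/4):23/12,Q:71/3)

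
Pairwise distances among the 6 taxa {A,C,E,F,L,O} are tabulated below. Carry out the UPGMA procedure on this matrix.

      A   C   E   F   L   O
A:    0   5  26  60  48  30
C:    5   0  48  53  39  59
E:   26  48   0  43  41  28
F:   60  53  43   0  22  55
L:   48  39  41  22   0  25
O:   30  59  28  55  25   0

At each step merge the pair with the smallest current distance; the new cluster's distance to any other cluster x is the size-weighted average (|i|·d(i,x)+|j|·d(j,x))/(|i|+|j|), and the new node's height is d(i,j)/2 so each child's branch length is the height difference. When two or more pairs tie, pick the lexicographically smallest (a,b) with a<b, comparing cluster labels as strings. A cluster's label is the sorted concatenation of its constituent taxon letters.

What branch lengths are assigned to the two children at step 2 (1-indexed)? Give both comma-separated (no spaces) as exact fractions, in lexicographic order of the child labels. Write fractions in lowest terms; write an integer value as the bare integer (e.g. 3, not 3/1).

11,11

iteration 1: select A,C (d=5); attach at lengths (5/2, 5/2); label the merged cluster AC
  updated: d(AC,E)=37, d(AC,F)=113/2, d(AC,L)=87/2, d(AC,O)=89/2
iteration 2: select F,L (d=22); attach at lengths (11, 11); label the merged cluster FL
  updated: d(AC,FL)=50, d(E,FL)=42, d(FL,O)=40
iteration 3: select E,O (d=28); attach at lengths (14, 14); label the merged cluster EO
  updated: d(AC,EO)=163/4, d(EO,FL)=41
iteration 4: select AC,EO (d=163/4); attach at lengths (143/8, 51/8); label the merged cluster ACEO
  updated: d(ACEO,FL)=91/2
iteration 5: select ACEO,FL (d=91/2); attach at lengths (19/8, 47/4); label the merged cluster ACEFLO
final tree: (((A:5/2,C:5/2):143/8,(E:14,O:14):51/8):19/8,(F:11,L:11):47/4)
total length: 747/8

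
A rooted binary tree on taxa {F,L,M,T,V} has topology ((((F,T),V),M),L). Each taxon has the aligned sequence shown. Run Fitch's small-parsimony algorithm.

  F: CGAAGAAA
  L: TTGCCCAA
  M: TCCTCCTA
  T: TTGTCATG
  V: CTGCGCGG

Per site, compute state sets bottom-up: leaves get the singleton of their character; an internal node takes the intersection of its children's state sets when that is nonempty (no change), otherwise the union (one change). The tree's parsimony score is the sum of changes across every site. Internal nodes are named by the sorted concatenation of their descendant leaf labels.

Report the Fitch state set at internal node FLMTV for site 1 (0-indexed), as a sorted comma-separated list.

T

site 0, node FT: F={C} ∪ T={T} → {C,T} (+1)
site 0, node FTV: FT={C,T} ∩ V={C} → {C} (+0)
site 0, node FMTV: FTV={C} ∪ M={T} → {C,T} (+1)
site 0, node FLMTV: FMTV={C,T} ∩ L={T} → {T} (+0)
site 1, node FT: F={G} ∪ T={T} → {G,T} (+1)
site 1, node FTV: FT={G,T} ∩ V={T} → {T} (+0)
site 1, node FMTV: FTV={T} ∪ M={C} → {C,T} (+1)
site 1, node FLMTV: FMTV={C,T} ∩ L={T} → {T} (+0)
site 2, node FT: F={A} ∪ T={G} → {A,G} (+1)
site 2, node FTV: FT={A,G} ∩ V={G} → {G} (+0)
site 2, node FMTV: FTV={G} ∪ M={C} → {C,G} (+1)
site 2, node FLMTV: FMTV={C,G} ∩ L={G} → {G} (+0)
site 3, node FT: F={A} ∪ T={T} → {A,T} (+1)
site 3, node FTV: FT={A,T} ∪ V={C} → {A,C,T} (+1)
site 3, node FMTV: FTV={A,C,T} ∩ M={T} → {T} (+0)
site 3, node FLMTV: FMTV={T} ∪ L={C} → {C,T} (+1)
site 4, node FT: F={G} ∪ T={C} → {C,G} (+1)
site 4, node FTV: FT={C,G} ∩ V={G} → {G} (+0)
site 4, node FMTV: FTV={G} ∪ M={C} → {C,G} (+1)
site 4, node FLMTV: FMTV={C,G} ∩ L={C} → {C} (+0)
site 5, node FT: F={A} ∩ T={A} → {A} (+0)
site 5, node FTV: FT={A} ∪ V={C} → {A,C} (+1)
site 5, node FMTV: FTV={A,C} ∩ M={C} → {C} (+0)
site 5, node FLMTV: FMTV={C} ∩ L={C} → {C} (+0)
site 6, node FT: F={A} ∪ T={T} → {A,T} (+1)
site 6, node FTV: FT={A,T} ∪ V={G} → {A,G,T} (+1)
site 6, node FMTV: FTV={A,G,T} ∩ M={T} → {T} (+0)
site 6, node FLMTV: FMTV={T} ∪ L={A} → {A,T} (+1)
site 7, node FT: F={A} ∪ T={G} → {A,G} (+1)
site 7, node FTV: FT={A,G} ∩ V={G} → {G} (+0)
site 7, node FMTV: FTV={G} ∪ M={A} → {A,G} (+1)
site 7, node FLMTV: FMTV={A,G} ∩ L={A} → {A} (+0)
per-site changes: [2, 2, 2, 3, 2, 1, 3, 2]; total = 17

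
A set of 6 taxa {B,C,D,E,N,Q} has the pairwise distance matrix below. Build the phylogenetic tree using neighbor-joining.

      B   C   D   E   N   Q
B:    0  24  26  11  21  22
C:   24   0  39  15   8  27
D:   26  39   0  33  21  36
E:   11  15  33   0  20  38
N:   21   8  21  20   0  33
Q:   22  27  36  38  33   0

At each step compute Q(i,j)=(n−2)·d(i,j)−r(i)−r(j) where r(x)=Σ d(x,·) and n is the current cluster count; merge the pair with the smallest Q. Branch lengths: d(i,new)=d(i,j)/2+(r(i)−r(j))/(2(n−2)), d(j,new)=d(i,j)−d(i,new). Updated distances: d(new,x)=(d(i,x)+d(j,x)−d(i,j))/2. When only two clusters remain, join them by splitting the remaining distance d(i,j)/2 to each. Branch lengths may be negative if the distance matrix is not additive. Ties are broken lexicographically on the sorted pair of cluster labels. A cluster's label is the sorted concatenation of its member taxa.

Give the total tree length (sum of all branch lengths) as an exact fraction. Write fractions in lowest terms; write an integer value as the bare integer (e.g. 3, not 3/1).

1. join C+N (d=8, Q=-184) ⇒ CN; edges |C|=21/4, |N|=11/4
  updated: d(B,CN)=37/2, d(CN,D)=26, d(CN,E)=27/2, d(CN,Q)=26
2. join B+E (d=11, Q=-140) ⇒ BE; edges |B|=5/2, |E|=17/2
  updated: d(BE,CN)=21/2, d(BE,D)=24, d(BE,Q)=49/2
3. join BE+CN (d=21/2, Q=-201/2) ⇒ BCEN; edges |BE|=35/8, |CN|=49/8
  updated: d(BCEN,D)=79/4, d(BCEN,Q)=20
4. join BCEN+D (d=79/4, Q=-303/4) ⇒ BCDEN; edges |BCEN|=15/8, |D|=143/8
  updated: d(BCDEN,Q)=145/8
5. join BCDEN+Q (d=145/8) ⇒ BCDENQ; edges |BCDEN|=145/16, |Q|=145/16
final tree: ((((B:5/2,E:17/2):35/8,(C:21/4,N:11/4):49/8):15/8,D:143/8):145/16,Q:145/16)
total length: 539/8

539/8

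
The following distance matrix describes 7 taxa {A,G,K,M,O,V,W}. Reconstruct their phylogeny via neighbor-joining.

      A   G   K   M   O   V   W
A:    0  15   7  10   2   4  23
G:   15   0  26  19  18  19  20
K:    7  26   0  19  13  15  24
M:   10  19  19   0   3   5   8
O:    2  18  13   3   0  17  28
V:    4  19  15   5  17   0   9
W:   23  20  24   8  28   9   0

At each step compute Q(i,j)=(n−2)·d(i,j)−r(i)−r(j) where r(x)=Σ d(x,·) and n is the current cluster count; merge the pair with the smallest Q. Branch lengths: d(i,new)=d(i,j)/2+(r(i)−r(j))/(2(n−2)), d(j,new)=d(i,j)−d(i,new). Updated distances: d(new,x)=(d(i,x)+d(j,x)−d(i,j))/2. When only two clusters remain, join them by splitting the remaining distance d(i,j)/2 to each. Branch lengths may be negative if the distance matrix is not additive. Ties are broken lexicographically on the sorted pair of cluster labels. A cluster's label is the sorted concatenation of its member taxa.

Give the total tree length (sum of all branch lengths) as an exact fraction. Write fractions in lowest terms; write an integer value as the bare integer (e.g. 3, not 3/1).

333/8

iteration 1: select M,W (d=8, Q=-136); attach at lengths (-4/5, 44/5); label the merged cluster MW
  updated: d(A,MW)=25/2, d(G,MW)=31/2, d(K,MW)=35/2, d(MW,O)=23/2, d(MW,V)=3
iteration 2: select MW,V (d=3, Q=-106); attach at lengths (7/4, 5/4); label the merged cluster MVW
  updated: d(A,MVW)=27/4, d(G,MVW)=63/4, d(K,MVW)=59/4, d(MVW,O)=51/4
iteration 3: select G,MVW (d=63/4, Q=-155/2); attach at lengths (12, 15/4); label the merged cluster GMVW
  updated: d(A,GMVW)=3, d(GMVW,K)=25/2, d(GMVW,O)=15/2
iteration 4: select A,K (d=7, Q=-61/2); attach at lengths (-13/8, 69/8); label the merged cluster AK
  updated: d(AK,GMVW)=17/4, d(AK,O)=4
iteration 5: select AK,GMVW (d=17/4, Q=-63/4); attach at lengths (3/8, 31/8); label the merged cluster AGKMVW
  updated: d(AGKMVW,O)=29/8
iteration 6: select AGKMVW,O (d=29/8); attach at lengths (29/16, 29/16); label the merged cluster AGKMOVW
final tree: (((A:-13/8,K:69/8):3/8,(G:12,((M:-4/5,W:44/5):7/4,V:5/4):15/4):31/8):29/16,O:29/16)
total length: 333/8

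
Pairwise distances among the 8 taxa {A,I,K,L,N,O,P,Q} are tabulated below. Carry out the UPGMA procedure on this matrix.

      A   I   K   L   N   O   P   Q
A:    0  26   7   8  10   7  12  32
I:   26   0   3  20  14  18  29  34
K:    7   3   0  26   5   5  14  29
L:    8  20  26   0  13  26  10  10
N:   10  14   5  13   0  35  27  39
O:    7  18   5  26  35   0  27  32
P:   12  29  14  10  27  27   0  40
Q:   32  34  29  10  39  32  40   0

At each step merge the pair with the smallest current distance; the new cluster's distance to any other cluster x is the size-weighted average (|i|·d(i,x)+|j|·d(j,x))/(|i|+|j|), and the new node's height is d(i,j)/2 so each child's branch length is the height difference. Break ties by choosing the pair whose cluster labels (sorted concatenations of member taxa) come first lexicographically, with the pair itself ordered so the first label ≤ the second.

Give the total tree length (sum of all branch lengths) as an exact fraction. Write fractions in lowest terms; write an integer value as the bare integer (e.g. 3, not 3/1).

iteration 1: select I,K (d=3); attach at lengths (3/2, 3/2); label the merged cluster IK
  updated: d(A,IK)=33/2, d(IK,L)=23, d(IK,N)=19/2, d(IK,O)=23/2, d(IK,P)=43/2, d(IK,Q)=63/2
iteration 2: select A,O (d=7); attach at lengths (7/2, 7/2); label the merged cluster AO
  updated: d(AO,IK)=14, d(AO,L)=17, d(AO,N)=45/2, d(AO,P)=39/2, d(AO,Q)=32
iteration 3: select IK,N (d=19/2); attach at lengths (13/4, 19/4); label the merged cluster IKN
  updated: d(AO,IKN)=101/6, d(IKN,L)=59/3, d(IKN,P)=70/3, d(IKN,Q)=34
iteration 4: select L,P (d=10); attach at lengths (5, 5); label the merged cluster LP
  updated: d(AO,LP)=73/4, d(IKN,LP)=43/2, d(LP,Q)=25
iteration 5: select AO,IKN (d=101/6); attach at lengths (59/12, 11/3); label the merged cluster AIKNO
  updated: d(AIKNO,LP)=101/5, d(AIKNO,Q)=166/5
iteration 6: select AIKNO,LP (d=101/5); attach at lengths (101/60, 51/10); label the merged cluster AIKLNOP
  updated: d(AIKLNOP,Q)=216/7
iteration 7: select AIKLNOP,Q (d=216/7); attach at lengths (373/70, 108/7); label the merged cluster AIKLNOPQ
final tree: ((((A:7/2,O:7/2):59/12,((I:3/2,K:3/2):13/4,N:19/4):11/3):101/60,(L:5,P:5):51/10):373/70,Q:108/7)
total length: 6733/105

6733/105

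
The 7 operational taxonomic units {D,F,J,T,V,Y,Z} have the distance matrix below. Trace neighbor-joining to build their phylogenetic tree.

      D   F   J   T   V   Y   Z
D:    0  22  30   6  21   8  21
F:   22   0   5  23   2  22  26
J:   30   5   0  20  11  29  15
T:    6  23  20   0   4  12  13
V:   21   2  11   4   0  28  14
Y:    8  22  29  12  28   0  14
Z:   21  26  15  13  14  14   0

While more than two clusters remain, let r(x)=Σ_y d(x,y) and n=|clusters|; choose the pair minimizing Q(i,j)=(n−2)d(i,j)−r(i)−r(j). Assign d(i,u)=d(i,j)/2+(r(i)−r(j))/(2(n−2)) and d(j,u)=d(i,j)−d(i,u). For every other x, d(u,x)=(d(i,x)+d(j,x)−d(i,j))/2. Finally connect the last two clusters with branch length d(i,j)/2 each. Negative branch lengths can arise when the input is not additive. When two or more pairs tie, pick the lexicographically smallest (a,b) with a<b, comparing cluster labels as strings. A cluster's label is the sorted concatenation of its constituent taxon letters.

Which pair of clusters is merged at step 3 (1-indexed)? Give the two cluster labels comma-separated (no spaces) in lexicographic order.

D,Y

iteration 1: select F,J (d=5, Q=-185); attach at lengths (3/2, 7/2); label the merged cluster FJ
  updated: d(D,FJ)=47/2, d(FJ,T)=19, d(FJ,V)=4, d(FJ,Y)=23, d(FJ,Z)=18
iteration 2: select FJ,V (d=4, Q=-285/2); attach at lengths (65/16, -1/16); label the merged cluster FJV
  updated: d(D,FJV)=81/4, d(FJV,T)=19/2, d(FJV,Y)=47/2, d(FJV,Z)=14
iteration 3: select D,Y (d=8, Q=-355/4); attach at lengths (29/8, 35/8); label the merged cluster DY
  updated: d(DY,FJV)=143/8, d(DY,T)=5, d(DY,Z)=27/2
iteration 4: select DY,T (d=5, Q=-431/8); attach at lengths (151/32, 9/32); label the merged cluster DTY
  updated: d(DTY,FJV)=179/16, d(DTY,Z)=43/4
iteration 5: select DTY,FJV (d=179/16, Q=-575/16); attach at lengths (127/32, 231/32); label the merged cluster DFJTVY
  updated: d(DFJTVY,Z)=217/32
iteration 6: select DFJTVY,Z (d=217/32); attach at lengths (217/64, 217/64); label the merged cluster DFJTVYZ
final tree: ((((D:29/8,Y:35/8):151/32,T:9/32):127/32,((F:3/2,J:7/2):65/16,V:-1/16):231/32):217/64,Z:217/64)
total length: 1279/32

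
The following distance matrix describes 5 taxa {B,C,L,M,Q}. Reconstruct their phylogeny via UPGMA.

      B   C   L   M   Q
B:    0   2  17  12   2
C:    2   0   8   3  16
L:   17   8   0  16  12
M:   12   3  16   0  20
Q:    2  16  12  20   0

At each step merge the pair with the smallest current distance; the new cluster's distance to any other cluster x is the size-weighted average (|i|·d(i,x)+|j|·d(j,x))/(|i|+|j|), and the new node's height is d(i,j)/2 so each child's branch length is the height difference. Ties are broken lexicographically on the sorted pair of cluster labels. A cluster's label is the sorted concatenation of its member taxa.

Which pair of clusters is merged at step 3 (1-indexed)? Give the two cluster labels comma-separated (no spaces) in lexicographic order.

iteration 1: select B,C (d=2); attach at lengths (1, 1); label the merged cluster BC
  updated: d(BC,L)=25/2, d(BC,M)=15/2, d(BC,Q)=9
iteration 2: select BC,M (d=15/2); attach at lengths (11/4, 15/4); label the merged cluster BCM
  updated: d(BCM,L)=41/3, d(BCM,Q)=38/3
iteration 3: select L,Q (d=12); attach at lengths (6, 6); label the merged cluster LQ
  updated: d(BCM,LQ)=79/6
iteration 4: select BCM,LQ (d=79/6); attach at lengths (17/6, 7/12); label the merged cluster BCLMQ
final tree: (((B:1,C:1):11/4,M:15/4):17/6,(L:6,Q:6):7/12)
total length: 287/12

L,Q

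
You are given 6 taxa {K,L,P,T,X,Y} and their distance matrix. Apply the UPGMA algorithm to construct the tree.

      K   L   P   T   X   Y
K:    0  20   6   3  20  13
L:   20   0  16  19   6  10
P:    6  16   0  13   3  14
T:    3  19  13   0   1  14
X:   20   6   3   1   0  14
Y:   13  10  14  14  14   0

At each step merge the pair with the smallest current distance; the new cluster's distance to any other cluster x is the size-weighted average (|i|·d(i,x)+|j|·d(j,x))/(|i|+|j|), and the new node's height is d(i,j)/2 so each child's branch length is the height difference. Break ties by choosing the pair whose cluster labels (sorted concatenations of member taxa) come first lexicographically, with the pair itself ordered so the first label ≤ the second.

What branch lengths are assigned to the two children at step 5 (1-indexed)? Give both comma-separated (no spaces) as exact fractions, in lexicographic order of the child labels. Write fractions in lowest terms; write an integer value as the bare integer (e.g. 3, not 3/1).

19/8,9/4

1. join T+X (d=1) ⇒ TX; edges |T|=1/2, |X|=1/2
  updated: d(K,TX)=23/2, d(L,TX)=25/2, d(P,TX)=8, d(TX,Y)=14
2. join K+P (d=6) ⇒ KP; edges |K|=3, |P|=3
  updated: d(KP,L)=18, d(KP,TX)=39/4, d(KP,Y)=27/2
3. join KP+TX (d=39/4) ⇒ KPTX; edges |KP|=15/8, |TX|=35/8
  updated: d(KPTX,L)=61/4, d(KPTX,Y)=55/4
4. join L+Y (d=10) ⇒ LY; edges |L|=5, |Y|=5
  updated: d(KPTX,LY)=29/2
5. join KPTX+LY (d=29/2) ⇒ KLPTXY; edges |KPTX|=19/8, |LY|=9/4
final tree: (((K:3,P:3):15/8,(T:1/2,X:1/2):35/8):19/8,(L:5,Y:5):9/4)
total length: 223/8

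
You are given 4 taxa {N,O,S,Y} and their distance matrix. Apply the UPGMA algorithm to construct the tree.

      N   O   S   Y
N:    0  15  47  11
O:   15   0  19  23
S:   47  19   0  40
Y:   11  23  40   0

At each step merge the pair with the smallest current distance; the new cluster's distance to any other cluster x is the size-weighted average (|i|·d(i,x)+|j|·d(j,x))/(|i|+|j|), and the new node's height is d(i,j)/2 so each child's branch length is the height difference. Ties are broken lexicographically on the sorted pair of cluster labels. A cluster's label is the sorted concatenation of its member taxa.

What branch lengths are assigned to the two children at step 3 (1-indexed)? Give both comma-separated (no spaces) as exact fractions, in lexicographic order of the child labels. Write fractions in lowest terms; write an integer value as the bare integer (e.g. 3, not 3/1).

step 1: merge (N,Y) at d=11; branch lengths N→11/2, Y→11/2; new cluster NY
  updated: d(NY,O)=19, d(NY,S)=87/2
step 2: merge (NY,O) at d=19; branch lengths NY→4, O→19/2; new cluster NOY
  updated: d(NOY,S)=106/3
step 3: merge (NOY,S) at d=106/3; branch lengths NOY→49/6, S→53/3; new cluster NOSY
final tree: (((N:11/2,Y:11/2):4,O:19/2):49/6,S:53/3)
total length: 151/3

49/6,53/3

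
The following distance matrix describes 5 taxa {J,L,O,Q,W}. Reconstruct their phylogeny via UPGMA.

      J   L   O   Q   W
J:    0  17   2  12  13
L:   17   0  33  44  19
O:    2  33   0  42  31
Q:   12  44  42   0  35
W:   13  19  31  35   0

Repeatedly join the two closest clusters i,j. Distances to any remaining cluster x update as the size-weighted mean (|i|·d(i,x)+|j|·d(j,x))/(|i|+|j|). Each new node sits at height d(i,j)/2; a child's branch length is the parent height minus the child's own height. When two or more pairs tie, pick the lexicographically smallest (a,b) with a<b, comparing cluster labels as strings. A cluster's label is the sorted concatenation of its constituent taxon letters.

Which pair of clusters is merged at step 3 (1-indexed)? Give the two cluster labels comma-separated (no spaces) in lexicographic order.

JO,LW

step 1: merge (J,O) at d=2; branch lengths J→1, O→1; new cluster JO
  updated: d(JO,L)=25, d(JO,Q)=27, d(JO,W)=22
step 2: merge (L,W) at d=19; branch lengths L→19/2, W→19/2; new cluster LW
  updated: d(JO,LW)=47/2, d(LW,Q)=79/2
step 3: merge (JO,LW) at d=47/2; branch lengths JO→43/4, LW→9/4; new cluster JLOW
  updated: d(JLOW,Q)=133/4
step 4: merge (JLOW,Q) at d=133/4; branch lengths JLOW→39/8, Q→133/8; new cluster JLOQW
final tree: (((J:1,O:1):43/4,(L:19/2,W:19/2):9/4):39/8,Q:133/8)
total length: 111/2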